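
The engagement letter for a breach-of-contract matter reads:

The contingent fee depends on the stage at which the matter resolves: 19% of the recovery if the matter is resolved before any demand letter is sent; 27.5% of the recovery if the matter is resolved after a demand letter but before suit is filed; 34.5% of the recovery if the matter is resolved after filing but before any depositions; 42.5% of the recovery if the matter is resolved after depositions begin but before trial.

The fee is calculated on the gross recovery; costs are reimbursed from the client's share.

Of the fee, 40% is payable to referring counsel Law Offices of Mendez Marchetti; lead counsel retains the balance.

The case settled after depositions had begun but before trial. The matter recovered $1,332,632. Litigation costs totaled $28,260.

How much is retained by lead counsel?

Fee base is the gross recovery, $1,332,632; costs are reimbursed separately.
The matter settled after depositions had begun but before trial, so the 42.5% rate applies.
$1,332,632 × 42.5% = $566,368.60
Referral share: 40% of $566,368.60 = $226,547.44; lead counsel retains $566,368.60 − $226,547.44 = $339,821.16.

$339,821.16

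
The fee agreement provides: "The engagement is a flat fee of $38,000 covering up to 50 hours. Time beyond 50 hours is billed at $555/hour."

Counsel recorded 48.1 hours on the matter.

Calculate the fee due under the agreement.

$38,000.00

48.1 hours is within the 50-hour scope; only the flat fee applies.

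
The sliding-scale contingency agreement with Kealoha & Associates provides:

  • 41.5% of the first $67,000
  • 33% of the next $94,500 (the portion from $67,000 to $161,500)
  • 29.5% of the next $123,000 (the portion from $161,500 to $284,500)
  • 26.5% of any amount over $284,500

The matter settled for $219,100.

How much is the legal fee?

$75,982.00

First $67,000 at 41.5% = $27,805.00
Next $94,500 at 33% = $31,185.00
Remaining $57,600 at 29.5% = $16,992.00
Fee: $27,805.00 + $31,185.00 + $16,992.00 = $75,982.00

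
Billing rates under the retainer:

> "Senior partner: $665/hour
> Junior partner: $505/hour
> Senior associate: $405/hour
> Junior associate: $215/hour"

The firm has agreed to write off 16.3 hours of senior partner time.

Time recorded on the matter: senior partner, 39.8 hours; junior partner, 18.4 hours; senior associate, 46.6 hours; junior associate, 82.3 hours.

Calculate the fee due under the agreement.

$61,487.00

Senior partner: 39.8 × $665 = $26,467.00
Junior partner: 18.4 × $505 = $9,292.00
Senior associate: 46.6 × $405 = $18,873.00
Junior associate: 82.3 × $215 = $17,694.50
Subtotal: $72,326.50
Write-off: 16.3 × $665 = $10,839.50
Total: $72,326.50 − $10,839.50 = $61,487.00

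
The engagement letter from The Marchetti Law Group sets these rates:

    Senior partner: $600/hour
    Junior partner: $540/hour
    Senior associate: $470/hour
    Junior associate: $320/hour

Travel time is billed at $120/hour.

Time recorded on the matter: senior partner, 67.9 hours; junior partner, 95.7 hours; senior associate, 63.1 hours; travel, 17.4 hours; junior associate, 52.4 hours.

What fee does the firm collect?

$140,931.00

Senior partner: 67.9 × $600 = $40,740.00
Junior partner: 95.7 × $540 = $51,678.00
Senior associate: 63.1 × $470 = $29,657.00
Junior associate: 52.4 × $320 = $16,768.00
Subtotal: $40,740.00 + $51,678.00 + $29,657.00 + $16,768.00 = $138,843.00
Travel: 17.4 × $120 = $2,088.00
Total: $138,843.00 + $2,088.00 = $140,931.00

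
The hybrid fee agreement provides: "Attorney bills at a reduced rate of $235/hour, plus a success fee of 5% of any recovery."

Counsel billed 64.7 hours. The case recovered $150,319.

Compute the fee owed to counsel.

$22,720.45

Hourly: 64.7 × $235 = $15,204.50
Success fee: 5% of $150,319 = $7,515.95
Total: $15,204.50 + $7,515.95 = $22,720.45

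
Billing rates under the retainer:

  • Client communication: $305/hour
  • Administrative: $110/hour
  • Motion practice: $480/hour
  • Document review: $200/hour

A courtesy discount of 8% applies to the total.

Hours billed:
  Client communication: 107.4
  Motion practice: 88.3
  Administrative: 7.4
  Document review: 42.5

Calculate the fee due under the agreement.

Client communication: 107.4 × $305 = $32,757.00
Administrative: 7.4 × $110 = $814.00
Motion practice: 88.3 × $480 = $42,384.00
Document review: 42.5 × $200 = $8,500.00
Subtotal: $84,455.00
Less 8% discount: −$6,756.40
Total: $84,455.00 − $6,756.40 = $77,698.60

$77,698.60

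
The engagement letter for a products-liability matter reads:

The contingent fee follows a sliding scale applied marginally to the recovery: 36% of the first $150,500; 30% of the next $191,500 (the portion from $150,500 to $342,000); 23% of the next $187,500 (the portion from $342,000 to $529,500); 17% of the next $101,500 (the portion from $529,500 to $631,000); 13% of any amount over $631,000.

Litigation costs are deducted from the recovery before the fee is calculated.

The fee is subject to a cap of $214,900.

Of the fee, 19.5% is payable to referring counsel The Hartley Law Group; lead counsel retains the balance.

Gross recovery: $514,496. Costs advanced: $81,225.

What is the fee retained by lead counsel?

$106,760.98

Fee base (net of costs): $514,496 − $81,225 = $433,271
First $150,500 at 36% = $54,180.00
Next $191,500 at 30% = $57,450.00
Remaining $91,271 at 23% = $20,992.33
Fee: $54,180.00 + $57,450.00 + $20,992.33 = $132,622.33
$132,622.33 is under the $214,900 cap.
Referral share: 19.5% of $132,622.33 = $25,861.35; lead counsel retains $132,622.33 − $25,861.35 = $106,760.98.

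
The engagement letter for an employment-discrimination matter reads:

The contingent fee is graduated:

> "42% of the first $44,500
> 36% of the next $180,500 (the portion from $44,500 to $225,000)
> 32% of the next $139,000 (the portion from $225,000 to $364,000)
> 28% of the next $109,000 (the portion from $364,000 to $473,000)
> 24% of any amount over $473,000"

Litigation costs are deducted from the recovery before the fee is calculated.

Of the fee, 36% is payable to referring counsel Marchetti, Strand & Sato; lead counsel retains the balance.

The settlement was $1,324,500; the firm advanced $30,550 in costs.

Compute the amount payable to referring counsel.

$128,051.28

Fee base (net of costs): $1,324,500 − $30,550 = $1,293,950
First $44,500 at 42% = $18,690.00
Next $180,500 at 36% = $64,980.00
Next $139,000 at 32% = $44,480.00
Next $109,000 at 28% = $30,520.00
Remaining $820,950 at 24% = $197,028.00
Fee: $18,690.00 + $64,980.00 + $44,480.00 + $30,520.00 + $197,028.00 = $355,698.00
Referral share: 36% of $355,698.00 = $128,051.28; lead counsel retains $355,698.00 − $128,051.28 = $227,646.72.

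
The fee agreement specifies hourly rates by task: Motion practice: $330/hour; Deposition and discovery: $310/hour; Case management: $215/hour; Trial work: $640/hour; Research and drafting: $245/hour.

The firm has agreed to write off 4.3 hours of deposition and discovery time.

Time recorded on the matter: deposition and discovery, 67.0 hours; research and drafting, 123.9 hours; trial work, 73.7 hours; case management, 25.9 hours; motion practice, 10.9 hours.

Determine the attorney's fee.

$106,126.00

Motion practice: 10.9 × $330 = $3,597.00
Deposition and discovery: 67.0 × $310 = $20,770.00
Case management: 25.9 × $215 = $5,568.50
Trial work: 73.7 × $640 = $47,168.00
Research and drafting: 123.9 × $245 = $30,355.50
Subtotal: $107,459.00
Write-off: 4.3 × $310 = $1,333.00
Total: $107,459.00 − $1,333.00 = $106,126.00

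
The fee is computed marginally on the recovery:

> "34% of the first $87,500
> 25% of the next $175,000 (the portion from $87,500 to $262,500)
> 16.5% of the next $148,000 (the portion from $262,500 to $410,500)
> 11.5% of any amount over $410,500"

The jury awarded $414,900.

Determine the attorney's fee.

$98,426.00

First $87,500 at 34% = $29,750.00
Next $175,000 at 25% = $43,750.00
Next $148,000 at 16.5% = $24,420.00
Remaining $4,400 at 11.5% = $506.00
Fee: $29,750.00 + $43,750.00 + $24,420.00 + $506.00 = $98,426.00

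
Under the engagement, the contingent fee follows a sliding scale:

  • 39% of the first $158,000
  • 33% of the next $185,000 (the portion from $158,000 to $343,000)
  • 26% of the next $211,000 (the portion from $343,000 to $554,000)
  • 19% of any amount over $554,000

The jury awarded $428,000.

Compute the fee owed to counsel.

First $158,000 at 39% = $61,620.00
Next $185,000 at 33% = $61,050.00
Remaining $85,000 at 26% = $22,100.00
Fee: $61,620.00 + $61,050.00 + $22,100.00 = $144,770.00

$144,770.00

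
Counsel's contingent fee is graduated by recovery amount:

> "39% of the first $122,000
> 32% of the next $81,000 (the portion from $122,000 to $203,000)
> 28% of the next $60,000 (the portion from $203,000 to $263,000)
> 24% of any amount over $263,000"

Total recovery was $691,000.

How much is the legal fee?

$193,020.00

First $122,000 at 39% = $47,580.00
Next $81,000 at 32% = $25,920.00
Next $60,000 at 28% = $16,800.00
Remaining $428,000 at 24% = $102,720.00
Fee: $47,580.00 + $25,920.00 + $16,800.00 + $102,720.00 = $193,020.00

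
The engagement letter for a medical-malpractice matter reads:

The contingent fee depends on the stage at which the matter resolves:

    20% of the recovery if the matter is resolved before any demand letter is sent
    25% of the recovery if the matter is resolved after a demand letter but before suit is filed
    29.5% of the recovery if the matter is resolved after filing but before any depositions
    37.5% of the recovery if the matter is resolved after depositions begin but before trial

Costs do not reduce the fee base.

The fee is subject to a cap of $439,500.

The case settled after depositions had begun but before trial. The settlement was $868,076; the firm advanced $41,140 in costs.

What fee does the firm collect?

Fee base is the gross recovery, $868,076; costs are reimbursed separately.
The matter settled after depositions had begun but before trial, so the 37.5% rate applies.
$868,076 × 37.5% = $325,528.50
$325,528.50 is under the $439,500 cap.

$325,528.50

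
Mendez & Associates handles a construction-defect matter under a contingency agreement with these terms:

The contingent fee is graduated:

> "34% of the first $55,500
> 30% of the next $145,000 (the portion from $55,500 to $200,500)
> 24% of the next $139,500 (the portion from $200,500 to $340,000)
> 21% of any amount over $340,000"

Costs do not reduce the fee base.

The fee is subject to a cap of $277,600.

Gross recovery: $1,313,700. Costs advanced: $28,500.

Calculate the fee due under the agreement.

Fee base is the gross recovery, $1,313,700; costs are reimbursed separately.
First $55,500 at 34% = $18,870.00
Next $145,000 at 30% = $43,500.00
Next $139,500 at 24% = $33,480.00
Remaining $973,700 at 21% = $204,477.00
Fee: $18,870.00 + $43,500.00 + $33,480.00 + $204,477.00 = $300,327.00
$300,327.00 exceeds the $277,600 cap, so the fee is capped at $277,600.00.

$277,600.00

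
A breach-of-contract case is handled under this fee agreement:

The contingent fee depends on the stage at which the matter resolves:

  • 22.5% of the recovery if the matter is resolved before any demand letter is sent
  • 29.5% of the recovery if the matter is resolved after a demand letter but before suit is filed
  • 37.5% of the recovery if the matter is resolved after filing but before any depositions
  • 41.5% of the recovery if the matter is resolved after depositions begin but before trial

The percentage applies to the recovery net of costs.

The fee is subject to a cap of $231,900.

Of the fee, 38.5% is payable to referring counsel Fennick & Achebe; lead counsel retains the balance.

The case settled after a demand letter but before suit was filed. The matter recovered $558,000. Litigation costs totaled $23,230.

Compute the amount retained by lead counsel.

Fee base (net of costs): $558,000 − $23,230 = $534,770
The matter settled after a demand letter but before suit was filed, so the 29.5% rate applies.
$534,770 × 29.5% = $157,757.15
$157,757.15 is under the $231,900 cap.
Referral share: 38.5% of $157,757.15 = $60,736.50; lead counsel retains $157,757.15 − $60,736.50 = $97,020.65.

$97,020.65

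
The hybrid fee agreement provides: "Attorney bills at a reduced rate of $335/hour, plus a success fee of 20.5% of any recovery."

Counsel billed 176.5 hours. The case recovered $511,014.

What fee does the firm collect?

$163,885.37

Hourly: 176.5 × $335 = $59,127.50
Success fee: 20.5% of $511,014 = $104,757.87
Total: $59,127.50 + $104,757.87 = $163,885.37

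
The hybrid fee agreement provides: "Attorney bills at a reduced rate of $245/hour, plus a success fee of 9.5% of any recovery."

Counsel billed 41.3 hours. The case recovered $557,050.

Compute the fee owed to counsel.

$63,038.25

Hourly: 41.3 × $245 = $10,118.50
Success fee: 9.5% of $557,050 = $52,919.75
Total: $10,118.50 + $52,919.75 = $63,038.25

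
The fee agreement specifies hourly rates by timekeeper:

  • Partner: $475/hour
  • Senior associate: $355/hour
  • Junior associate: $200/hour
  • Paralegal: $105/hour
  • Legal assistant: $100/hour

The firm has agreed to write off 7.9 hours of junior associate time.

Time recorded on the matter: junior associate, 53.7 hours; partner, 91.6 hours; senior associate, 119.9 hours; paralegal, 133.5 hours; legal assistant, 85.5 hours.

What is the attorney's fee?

$117,802.00

Partner: 91.6 × $475 = $43,510.00
Senior associate: 119.9 × $355 = $42,564.50
Junior associate: 53.7 × $200 = $10,740.00
Paralegal: 133.5 × $105 = $14,017.50
Legal assistant: 85.5 × $100 = $8,550.00
Subtotal: $119,382.00
Write-off: 7.9 × $200 = $1,580.00
Total: $119,382.00 − $1,580.00 = $117,802.00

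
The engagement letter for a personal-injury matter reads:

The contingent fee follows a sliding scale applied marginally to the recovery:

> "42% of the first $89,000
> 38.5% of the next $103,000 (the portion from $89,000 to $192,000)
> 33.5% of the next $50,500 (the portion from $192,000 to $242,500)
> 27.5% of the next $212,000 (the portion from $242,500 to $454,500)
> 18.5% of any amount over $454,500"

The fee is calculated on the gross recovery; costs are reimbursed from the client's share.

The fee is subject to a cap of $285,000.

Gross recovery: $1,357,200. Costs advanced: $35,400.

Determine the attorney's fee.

Fee base is the gross recovery, $1,357,200; costs are reimbursed separately.
First $89,000 at 42% = $37,380.00
Next $103,000 at 38.5% = $39,655.00
Next $50,500 at 33.5% = $16,917.50
Next $212,000 at 27.5% = $58,300.00
Remaining $902,700 at 18.5% = $166,999.50
Fee: $37,380.00 + $39,655.00 + $16,917.50 + $58,300.00 + $166,999.50 = $319,252.00
$319,252.00 exceeds the $285,000 cap, so the fee is capped at $285,000.00.

$285,000.00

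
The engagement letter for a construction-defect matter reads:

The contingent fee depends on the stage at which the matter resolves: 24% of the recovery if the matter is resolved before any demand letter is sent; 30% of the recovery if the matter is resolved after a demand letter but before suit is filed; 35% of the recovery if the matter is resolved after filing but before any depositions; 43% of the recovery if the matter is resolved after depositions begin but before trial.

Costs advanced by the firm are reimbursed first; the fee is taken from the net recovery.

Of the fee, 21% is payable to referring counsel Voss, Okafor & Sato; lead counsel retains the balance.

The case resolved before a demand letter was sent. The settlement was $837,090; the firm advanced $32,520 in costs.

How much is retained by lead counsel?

$152,546.47

Fee base (net of costs): $837,090 − $32,520 = $804,570
The matter resolved before a demand letter was sent, so the 24% rate applies.
$804,570 × 24% = $193,096.80
Referral share: 21% of $193,096.80 = $40,550.33; lead counsel retains $193,096.80 − $40,550.33 = $152,546.47.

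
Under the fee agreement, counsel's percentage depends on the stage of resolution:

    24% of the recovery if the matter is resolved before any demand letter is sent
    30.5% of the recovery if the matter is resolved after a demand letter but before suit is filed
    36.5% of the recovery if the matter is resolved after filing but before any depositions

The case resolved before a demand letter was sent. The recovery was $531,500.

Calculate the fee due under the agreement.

The matter resolved before a demand letter was sent, so the 24% rate applies.
$531,500 × 24% = $127,560.00

$127,560.00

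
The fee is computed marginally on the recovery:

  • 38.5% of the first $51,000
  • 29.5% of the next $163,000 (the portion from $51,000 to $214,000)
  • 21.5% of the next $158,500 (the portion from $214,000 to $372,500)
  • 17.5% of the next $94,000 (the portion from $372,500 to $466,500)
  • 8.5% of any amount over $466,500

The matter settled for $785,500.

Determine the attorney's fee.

First $51,000 at 38.5% = $19,635.00
Next $163,000 at 29.5% = $48,085.00
Next $158,500 at 21.5% = $34,077.50
Next $94,000 at 17.5% = $16,450.00
Remaining $319,000 at 8.5% = $27,115.00
Fee: $19,635.00 + $48,085.00 + $34,077.50 + $16,450.00 + $27,115.00 = $145,362.50

$145,362.50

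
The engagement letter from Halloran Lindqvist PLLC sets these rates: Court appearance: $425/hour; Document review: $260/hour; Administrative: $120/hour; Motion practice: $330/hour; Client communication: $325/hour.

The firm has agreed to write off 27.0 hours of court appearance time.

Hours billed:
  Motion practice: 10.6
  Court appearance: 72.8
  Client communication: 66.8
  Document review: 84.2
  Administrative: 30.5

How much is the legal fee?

Court appearance: 72.8 × $425 = $30,940.00
Document review: 84.2 × $260 = $21,892.00
Administrative: 30.5 × $120 = $3,660.00
Motion practice: 10.6 × $330 = $3,498.00
Client communication: 66.8 × $325 = $21,710.00
Subtotal: $81,700.00
Write-off: 27.0 × $425 = $11,475.00
Total: $81,700.00 − $11,475.00 = $70,225.00

$70,225.00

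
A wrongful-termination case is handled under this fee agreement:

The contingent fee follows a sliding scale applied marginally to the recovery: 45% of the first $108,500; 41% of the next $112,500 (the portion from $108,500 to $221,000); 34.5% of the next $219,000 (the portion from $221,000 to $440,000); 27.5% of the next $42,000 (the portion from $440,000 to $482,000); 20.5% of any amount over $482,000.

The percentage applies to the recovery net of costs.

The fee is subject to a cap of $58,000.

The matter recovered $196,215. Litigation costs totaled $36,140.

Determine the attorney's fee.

$58,000.00

Fee base (net of costs): $196,215 − $36,140 = $160,075
First $108,500 at 45% = $48,825.00
Remaining $51,575 at 41% = $21,145.75
Fee: $48,825.00 + $21,145.75 = $69,970.75
$69,970.75 exceeds the $58,000 cap, so the fee is capped at $58,000.00.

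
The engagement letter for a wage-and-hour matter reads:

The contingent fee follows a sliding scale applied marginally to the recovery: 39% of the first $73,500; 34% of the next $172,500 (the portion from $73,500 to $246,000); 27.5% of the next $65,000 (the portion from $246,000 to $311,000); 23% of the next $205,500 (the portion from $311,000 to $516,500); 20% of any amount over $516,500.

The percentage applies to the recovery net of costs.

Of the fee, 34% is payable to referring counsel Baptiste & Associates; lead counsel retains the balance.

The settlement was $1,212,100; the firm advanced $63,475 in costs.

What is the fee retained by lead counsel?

$184,060.80

Fee base (net of costs): $1,212,100 − $63,475 = $1,148,625
First $73,500 at 39% = $28,665.00
Next $172,500 at 34% = $58,650.00
Next $65,000 at 27.5% = $17,875.00
Next $205,500 at 23% = $47,265.00
Remaining $632,125 at 20% = $126,425.00
Fee: $28,665.00 + $58,650.00 + $17,875.00 + $47,265.00 + $126,425.00 = $278,880.00
Referral share: 34% of $278,880.00 = $94,819.20; lead counsel retains $278,880.00 − $94,819.20 = $184,060.80.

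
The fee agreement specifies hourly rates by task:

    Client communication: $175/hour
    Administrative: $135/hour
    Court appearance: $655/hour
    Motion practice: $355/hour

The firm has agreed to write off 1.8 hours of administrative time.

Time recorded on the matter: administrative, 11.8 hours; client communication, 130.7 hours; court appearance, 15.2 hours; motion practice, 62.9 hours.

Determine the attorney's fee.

Client communication: 130.7 × $175 = $22,872.50
Administrative: 11.8 × $135 = $1,593.00
Court appearance: 15.2 × $655 = $9,956.00
Motion practice: 62.9 × $355 = $22,329.50
Subtotal: $56,751.00
Write-off: 1.8 × $135 = $243.00
Total: $56,751.00 − $243.00 = $56,508.00

$56,508.00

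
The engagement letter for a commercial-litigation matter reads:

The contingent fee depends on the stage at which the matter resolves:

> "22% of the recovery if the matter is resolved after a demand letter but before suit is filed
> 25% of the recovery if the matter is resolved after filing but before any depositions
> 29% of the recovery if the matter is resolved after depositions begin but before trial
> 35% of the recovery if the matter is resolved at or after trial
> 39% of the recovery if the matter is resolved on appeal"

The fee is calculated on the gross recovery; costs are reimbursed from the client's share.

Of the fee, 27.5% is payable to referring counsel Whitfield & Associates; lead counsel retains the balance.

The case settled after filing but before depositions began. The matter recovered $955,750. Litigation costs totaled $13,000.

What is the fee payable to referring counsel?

Fee base is the gross recovery, $955,750; costs are reimbursed separately.
The matter settled after filing but before depositions began, so the 25% rate applies.
$955,750 × 25% = $238,937.50
Referral share: 27.5% of $238,937.50 = $65,707.81; lead counsel retains $238,937.50 − $65,707.81 = $173,229.69.

$65,707.81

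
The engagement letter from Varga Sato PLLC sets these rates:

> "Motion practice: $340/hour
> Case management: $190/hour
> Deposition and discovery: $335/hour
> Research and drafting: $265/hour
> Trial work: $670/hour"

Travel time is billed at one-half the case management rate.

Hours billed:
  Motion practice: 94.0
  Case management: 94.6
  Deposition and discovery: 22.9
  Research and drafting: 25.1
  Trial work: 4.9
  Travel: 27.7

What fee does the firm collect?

Motion practice: 94.0 × $340 = $31,960.00
Case management: 94.6 × $190 = $17,974.00
Deposition and discovery: 22.9 × $335 = $7,671.50
Research and drafting: 25.1 × $265 = $6,651.50
Trial work: 4.9 × $670 = $3,283.00
Subtotal: $31,960.00 + $17,974.00 + $7,671.50 + $6,651.50 + $3,283.00 = $67,540.00
Travel: 27.7 × ($190 ÷ 2) = 27.7 × $95.00 = $2,631.50
Total: $67,540.00 + $2,631.50 = $70,171.50

$70,171.50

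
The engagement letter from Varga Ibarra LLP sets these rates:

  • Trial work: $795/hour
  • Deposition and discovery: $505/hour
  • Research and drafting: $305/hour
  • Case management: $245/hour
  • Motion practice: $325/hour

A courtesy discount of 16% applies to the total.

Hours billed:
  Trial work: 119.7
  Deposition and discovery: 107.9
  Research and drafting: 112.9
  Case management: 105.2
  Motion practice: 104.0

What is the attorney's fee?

$204,673.98

Trial work: 119.7 × $795 = $95,161.50
Deposition and discovery: 107.9 × $505 = $54,489.50
Research and drafting: 112.9 × $305 = $34,434.50
Case management: 105.2 × $245 = $25,774.00
Motion practice: 104.0 × $325 = $33,800.00
Subtotal: $243,659.50
Less 16% discount: −$38,985.52
Total: $243,659.50 − $38,985.52 = $204,673.98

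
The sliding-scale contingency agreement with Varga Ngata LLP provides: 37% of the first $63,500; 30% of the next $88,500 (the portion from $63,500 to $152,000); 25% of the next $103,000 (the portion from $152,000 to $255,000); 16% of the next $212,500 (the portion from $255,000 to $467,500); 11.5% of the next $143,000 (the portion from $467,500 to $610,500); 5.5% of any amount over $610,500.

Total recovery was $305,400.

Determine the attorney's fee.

First $63,500 at 37% = $23,495.00
Next $88,500 at 30% = $26,550.00
Next $103,000 at 25% = $25,750.00
Remaining $50,400 at 16% = $8,064.00
Fee: $23,495.00 + $26,550.00 + $25,750.00 + $8,064.00 = $83,859.00

$83,859.00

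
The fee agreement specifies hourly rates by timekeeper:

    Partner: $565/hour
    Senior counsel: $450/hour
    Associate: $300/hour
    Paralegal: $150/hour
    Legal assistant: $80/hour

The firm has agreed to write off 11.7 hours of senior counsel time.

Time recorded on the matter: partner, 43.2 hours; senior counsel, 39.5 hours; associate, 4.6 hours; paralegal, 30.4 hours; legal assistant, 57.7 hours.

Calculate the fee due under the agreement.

Partner: 43.2 × $565 = $24,408.00
Senior counsel: 39.5 × $450 = $17,775.00
Associate: 4.6 × $300 = $1,380.00
Paralegal: 30.4 × $150 = $4,560.00
Legal assistant: 57.7 × $80 = $4,616.00
Subtotal: $52,739.00
Write-off: 11.7 × $450 = $5,265.00
Total: $52,739.00 − $5,265.00 = $47,474.00

$47,474.00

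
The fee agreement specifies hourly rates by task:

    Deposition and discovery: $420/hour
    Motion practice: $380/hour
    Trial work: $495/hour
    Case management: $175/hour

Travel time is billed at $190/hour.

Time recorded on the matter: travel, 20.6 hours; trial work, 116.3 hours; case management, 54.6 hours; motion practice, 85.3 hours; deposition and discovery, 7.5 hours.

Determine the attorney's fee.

$106,601.50

Deposition and discovery: 7.5 × $420 = $3,150.00
Motion practice: 85.3 × $380 = $32,414.00
Trial work: 116.3 × $495 = $57,568.50
Case management: 54.6 × $175 = $9,555.00
Subtotal: $3,150.00 + $32,414.00 + $57,568.50 + $9,555.00 = $102,687.50
Travel: 20.6 × $190 = $3,914.00
Total: $102,687.50 + $3,914.00 = $106,601.50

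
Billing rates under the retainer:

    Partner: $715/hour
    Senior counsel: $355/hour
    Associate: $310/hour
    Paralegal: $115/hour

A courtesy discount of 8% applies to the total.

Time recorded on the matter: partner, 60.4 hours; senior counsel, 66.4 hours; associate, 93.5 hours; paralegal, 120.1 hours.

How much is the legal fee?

Partner: 60.4 × $715 = $43,186.00
Senior counsel: 66.4 × $355 = $23,572.00
Associate: 93.5 × $310 = $28,985.00
Paralegal: 120.1 × $115 = $13,811.50
Subtotal: $109,554.50
Less 8% discount: −$8,764.36
Total: $109,554.50 − $8,764.36 = $100,790.14

$100,790.14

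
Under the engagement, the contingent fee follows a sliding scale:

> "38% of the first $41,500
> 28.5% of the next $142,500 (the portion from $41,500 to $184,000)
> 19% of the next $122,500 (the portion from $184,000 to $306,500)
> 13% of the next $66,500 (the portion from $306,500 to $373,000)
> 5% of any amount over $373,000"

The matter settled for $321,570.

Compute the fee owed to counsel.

$81,616.60

First $41,500 at 38% = $15,770.00
Next $142,500 at 28.5% = $40,612.50
Next $122,500 at 19% = $23,275.00
Remaining $15,070 at 13% = $1,959.10
Fee: $15,770.00 + $40,612.50 + $23,275.00 + $1,959.10 = $81,616.60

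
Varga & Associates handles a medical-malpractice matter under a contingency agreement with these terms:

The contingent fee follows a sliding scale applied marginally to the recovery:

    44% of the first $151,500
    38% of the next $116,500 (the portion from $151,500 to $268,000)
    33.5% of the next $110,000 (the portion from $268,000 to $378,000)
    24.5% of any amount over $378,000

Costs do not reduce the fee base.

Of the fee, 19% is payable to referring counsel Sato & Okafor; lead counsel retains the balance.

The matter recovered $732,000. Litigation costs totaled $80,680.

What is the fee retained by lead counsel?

$189,953.10

Fee base is the gross recovery, $732,000; costs are reimbursed separately.
First $151,500 at 44% = $66,660.00
Next $116,500 at 38% = $44,270.00
Next $110,000 at 33.5% = $36,850.00
Remaining $354,000 at 24.5% = $86,730.00
Fee: $66,660.00 + $44,270.00 + $36,850.00 + $86,730.00 = $234,510.00
Referral share: 19% of $234,510.00 = $44,556.90; lead counsel retains $234,510.00 − $44,556.90 = $189,953.10.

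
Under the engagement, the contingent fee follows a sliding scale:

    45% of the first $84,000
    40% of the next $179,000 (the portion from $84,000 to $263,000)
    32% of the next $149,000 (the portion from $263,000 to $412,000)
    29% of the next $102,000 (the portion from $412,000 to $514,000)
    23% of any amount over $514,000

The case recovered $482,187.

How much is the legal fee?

First $84,000 at 45% = $37,800.00
Next $179,000 at 40% = $71,600.00
Next $149,000 at 32% = $47,680.00
Remaining $70,187 at 29% = $20,354.23
Fee: $37,800.00 + $71,600.00 + $47,680.00 + $20,354.23 = $177,434.23

$177,434.23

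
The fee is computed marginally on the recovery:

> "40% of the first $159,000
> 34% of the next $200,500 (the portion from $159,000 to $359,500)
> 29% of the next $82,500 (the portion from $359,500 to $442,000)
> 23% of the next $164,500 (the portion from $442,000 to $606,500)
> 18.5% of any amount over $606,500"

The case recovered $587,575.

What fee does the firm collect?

$189,177.25

First $159,000 at 40% = $63,600.00
Next $200,500 at 34% = $68,170.00
Next $82,500 at 29% = $23,925.00
Remaining $145,575 at 23% = $33,482.25
Fee: $63,600.00 + $68,170.00 + $23,925.00 + $33,482.25 = $189,177.25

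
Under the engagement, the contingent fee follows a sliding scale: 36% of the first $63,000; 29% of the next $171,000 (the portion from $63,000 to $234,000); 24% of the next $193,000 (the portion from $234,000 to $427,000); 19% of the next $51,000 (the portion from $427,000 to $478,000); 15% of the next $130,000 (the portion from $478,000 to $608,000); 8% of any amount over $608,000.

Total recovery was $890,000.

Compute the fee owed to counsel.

First $63,000 at 36% = $22,680.00
Next $171,000 at 29% = $49,590.00
Next $193,000 at 24% = $46,320.00
Next $51,000 at 19% = $9,690.00
Next $130,000 at 15% = $19,500.00
Remaining $282,000 at 8% = $22,560.00
Fee: $22,680.00 + $49,590.00 + $46,320.00 + $9,690.00 + $19,500.00 + $22,560.00 = $170,340.00

$170,340.00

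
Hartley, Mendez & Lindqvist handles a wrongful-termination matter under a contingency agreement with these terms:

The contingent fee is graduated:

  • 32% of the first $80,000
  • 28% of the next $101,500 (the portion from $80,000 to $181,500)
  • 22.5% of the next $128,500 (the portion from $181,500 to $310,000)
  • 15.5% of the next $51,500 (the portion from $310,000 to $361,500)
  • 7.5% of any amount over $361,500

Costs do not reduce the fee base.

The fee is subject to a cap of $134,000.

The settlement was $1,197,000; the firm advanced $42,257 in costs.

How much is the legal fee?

$134,000.00

Fee base is the gross recovery, $1,197,000; costs are reimbursed separately.
First $80,000 at 32% = $25,600.00
Next $101,500 at 28% = $28,420.00
Next $128,500 at 22.5% = $28,912.50
Next $51,500 at 15.5% = $7,982.50
Remaining $835,500 at 7.5% = $62,662.50
Fee: $25,600.00 + $28,420.00 + $28,912.50 + $7,982.50 + $62,662.50 = $153,577.50
$153,577.50 exceeds the $134,000 cap, so the fee is capped at $134,000.00.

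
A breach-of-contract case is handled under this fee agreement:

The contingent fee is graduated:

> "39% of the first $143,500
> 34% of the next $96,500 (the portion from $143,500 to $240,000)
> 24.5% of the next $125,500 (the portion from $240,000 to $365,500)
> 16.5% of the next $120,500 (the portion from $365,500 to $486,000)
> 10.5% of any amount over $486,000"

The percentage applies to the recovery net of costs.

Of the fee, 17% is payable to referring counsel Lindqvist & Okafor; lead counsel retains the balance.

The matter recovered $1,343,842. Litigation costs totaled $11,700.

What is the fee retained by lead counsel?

Fee base (net of costs): $1,343,842 − $11,700 = $1,332,142
First $143,500 at 39% = $55,965.00
Next $96,500 at 34% = $32,810.00
Next $125,500 at 24.5% = $30,747.50
Next $120,500 at 16.5% = $19,882.50
Remaining $846,142 at 10.5% = $88,844.91
Fee: $55,965.00 + $32,810.00 + $30,747.50 + $19,882.50 + $88,844.91 = $228,249.91
Referral share: 17% of $228,249.91 = $38,802.48; lead counsel retains $228,249.91 − $38,802.48 = $189,447.43.

$189,447.43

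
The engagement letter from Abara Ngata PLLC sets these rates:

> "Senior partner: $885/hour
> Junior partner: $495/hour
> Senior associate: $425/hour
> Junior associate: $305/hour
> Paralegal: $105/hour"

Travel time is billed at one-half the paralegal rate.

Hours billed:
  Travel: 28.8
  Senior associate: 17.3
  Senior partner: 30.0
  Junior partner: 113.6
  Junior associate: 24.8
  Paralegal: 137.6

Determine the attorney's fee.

Senior partner: 30.0 × $885 = $26,550.00
Junior partner: 113.6 × $495 = $56,232.00
Senior associate: 17.3 × $425 = $7,352.50
Junior associate: 24.8 × $305 = $7,564.00
Paralegal: 137.6 × $105 = $14,448.00
Subtotal: $26,550.00 + $56,232.00 + $7,352.50 + $7,564.00 + $14,448.00 = $112,146.50
Travel: 28.8 × ($105 ÷ 2) = 28.8 × $52.50 = $1,512.00
Total: $112,146.50 + $1,512.00 = $113,658.50

$113,658.50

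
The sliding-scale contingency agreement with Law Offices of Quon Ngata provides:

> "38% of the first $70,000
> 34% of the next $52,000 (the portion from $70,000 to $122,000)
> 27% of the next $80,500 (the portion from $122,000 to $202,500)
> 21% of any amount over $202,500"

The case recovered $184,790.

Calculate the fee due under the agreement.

$61,233.30

First $70,000 at 38% = $26,600.00
Next $52,000 at 34% = $17,680.00
Remaining $62,790 at 27% = $16,953.30
Fee: $26,600.00 + $17,680.00 + $16,953.30 = $61,233.30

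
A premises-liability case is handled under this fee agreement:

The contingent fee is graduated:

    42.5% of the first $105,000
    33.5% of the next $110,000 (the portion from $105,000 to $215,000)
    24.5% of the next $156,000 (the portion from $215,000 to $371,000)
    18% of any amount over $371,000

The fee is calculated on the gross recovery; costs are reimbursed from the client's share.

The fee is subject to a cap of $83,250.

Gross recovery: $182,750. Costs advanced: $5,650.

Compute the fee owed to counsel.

$70,671.25

Fee base is the gross recovery, $182,750; costs are reimbursed separately.
First $105,000 at 42.5% = $44,625.00
Remaining $77,750 at 33.5% = $26,046.25
Fee: $44,625.00 + $26,046.25 = $70,671.25
$70,671.25 is under the $83,250 cap.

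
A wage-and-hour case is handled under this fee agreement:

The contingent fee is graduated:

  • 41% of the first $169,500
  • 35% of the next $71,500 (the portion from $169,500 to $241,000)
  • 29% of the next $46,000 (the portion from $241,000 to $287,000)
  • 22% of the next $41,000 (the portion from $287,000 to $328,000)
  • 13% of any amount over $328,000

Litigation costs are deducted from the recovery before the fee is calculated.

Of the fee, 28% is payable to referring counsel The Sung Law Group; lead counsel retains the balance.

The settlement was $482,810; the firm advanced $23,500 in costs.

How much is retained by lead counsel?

$96,444.22

Fee base (net of costs): $482,810 − $23,500 = $459,310
First $169,500 at 41% = $69,495.00
Next $71,500 at 35% = $25,025.00
Next $46,000 at 29% = $13,340.00
Next $41,000 at 22% = $9,020.00
Remaining $131,310 at 13% = $17,070.30
Fee: $69,495.00 + $25,025.00 + $13,340.00 + $9,020.00 + $17,070.30 = $133,950.30
Referral share: 28% of $133,950.30 = $37,506.08; lead counsel retains $133,950.30 − $37,506.08 = $96,444.22.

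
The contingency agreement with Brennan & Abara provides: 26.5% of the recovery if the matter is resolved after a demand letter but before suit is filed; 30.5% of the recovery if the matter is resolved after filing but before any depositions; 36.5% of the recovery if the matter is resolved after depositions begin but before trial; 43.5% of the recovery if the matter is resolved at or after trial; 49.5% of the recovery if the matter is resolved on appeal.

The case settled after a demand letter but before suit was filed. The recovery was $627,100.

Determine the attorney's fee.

$166,181.50

The matter settled after a demand letter but before suit was filed, so the 26.5% rate applies.
$627,100 × 26.5% = $166,181.50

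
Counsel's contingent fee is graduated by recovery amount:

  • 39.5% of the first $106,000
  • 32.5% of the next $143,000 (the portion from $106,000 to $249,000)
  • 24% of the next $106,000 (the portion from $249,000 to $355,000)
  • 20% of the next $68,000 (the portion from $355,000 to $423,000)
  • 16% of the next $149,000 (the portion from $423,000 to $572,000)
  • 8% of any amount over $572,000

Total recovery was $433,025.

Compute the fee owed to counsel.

First $106,000 at 39.5% = $41,870.00
Next $143,000 at 32.5% = $46,475.00
Next $106,000 at 24% = $25,440.00
Next $68,000 at 20% = $13,600.00
Remaining $10,025 at 16% = $1,604.00
Fee: $41,870.00 + $46,475.00 + $25,440.00 + $13,600.00 + $1,604.00 = $128,989.00

$128,989.00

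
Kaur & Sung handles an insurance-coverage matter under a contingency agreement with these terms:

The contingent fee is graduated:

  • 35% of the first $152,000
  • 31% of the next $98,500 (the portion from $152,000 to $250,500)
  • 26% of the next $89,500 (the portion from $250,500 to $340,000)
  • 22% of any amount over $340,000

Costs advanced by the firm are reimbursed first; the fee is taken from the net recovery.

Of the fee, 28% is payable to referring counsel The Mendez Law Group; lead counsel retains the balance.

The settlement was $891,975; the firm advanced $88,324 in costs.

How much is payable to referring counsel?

$58,522.30

Fee base (net of costs): $891,975 − $88,324 = $803,651
First $152,000 at 35% = $53,200.00
Next $98,500 at 31% = $30,535.00
Next $89,500 at 26% = $23,270.00
Remaining $463,651 at 22% = $102,003.22
Fee: $53,200.00 + $30,535.00 + $23,270.00 + $102,003.22 = $209,008.22
Referral share: 28% of $209,008.22 = $58,522.30; lead counsel retains $209,008.22 − $58,522.30 = $150,485.92.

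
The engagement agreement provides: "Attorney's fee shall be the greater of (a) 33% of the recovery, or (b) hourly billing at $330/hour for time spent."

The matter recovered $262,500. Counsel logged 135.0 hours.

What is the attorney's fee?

(a) 33% of $262,500 = $86,625.00
(b) 135.0 × $330 = $44,550.00
The greater is (a): $86,625.00.

$86,625.00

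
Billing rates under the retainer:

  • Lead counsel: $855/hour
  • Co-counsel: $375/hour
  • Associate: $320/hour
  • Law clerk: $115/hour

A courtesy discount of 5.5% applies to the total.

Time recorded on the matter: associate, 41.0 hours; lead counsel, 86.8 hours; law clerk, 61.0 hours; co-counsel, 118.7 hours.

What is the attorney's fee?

Lead counsel: 86.8 × $855 = $74,214.00
Co-counsel: 118.7 × $375 = $44,512.50
Associate: 41.0 × $320 = $13,120.00
Law clerk: 61.0 × $115 = $7,015.00
Subtotal: $138,861.50
Less 5.5% discount: −$7,637.38
Total: $138,861.50 − $7,637.38 = $131,224.12

$131,224.12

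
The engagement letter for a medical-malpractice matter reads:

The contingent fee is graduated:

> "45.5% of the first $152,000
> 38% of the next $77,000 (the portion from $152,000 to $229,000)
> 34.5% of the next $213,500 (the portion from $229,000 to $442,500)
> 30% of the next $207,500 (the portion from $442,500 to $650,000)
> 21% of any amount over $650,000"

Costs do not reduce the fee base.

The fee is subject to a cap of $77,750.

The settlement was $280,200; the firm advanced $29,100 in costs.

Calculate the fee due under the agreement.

$77,750.00

Fee base is the gross recovery, $280,200; costs are reimbursed separately.
First $152,000 at 45.5% = $69,160.00
Next $77,000 at 38% = $29,260.00
Remaining $51,200 at 34.5% = $17,664.00
Fee: $69,160.00 + $29,260.00 + $17,664.00 = $116,084.00
$116,084.00 exceeds the $77,750 cap, so the fee is capped at $77,750.00.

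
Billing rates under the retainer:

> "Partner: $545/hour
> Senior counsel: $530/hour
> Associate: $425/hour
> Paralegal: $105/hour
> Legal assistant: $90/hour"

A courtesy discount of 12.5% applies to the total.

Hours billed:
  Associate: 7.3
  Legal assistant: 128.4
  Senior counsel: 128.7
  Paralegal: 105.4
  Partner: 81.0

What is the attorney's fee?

Partner: 81.0 × $545 = $44,145.00
Senior counsel: 128.7 × $530 = $68,211.00
Associate: 7.3 × $425 = $3,102.50
Paralegal: 105.4 × $105 = $11,067.00
Legal assistant: 128.4 × $90 = $11,556.00
Subtotal: $138,081.50
Less 12.5% discount: −$17,260.19
Total: $138,081.50 − $17,260.19 = $120,821.31

$120,821.31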